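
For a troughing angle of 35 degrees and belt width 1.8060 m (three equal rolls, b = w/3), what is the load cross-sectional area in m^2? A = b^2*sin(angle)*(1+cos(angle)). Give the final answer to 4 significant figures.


b = 1.8060/3 = 0.602 m
A = 0.602^2 * sin(35 deg) * (1 + cos(35 deg))
A = 0.3781 m^2


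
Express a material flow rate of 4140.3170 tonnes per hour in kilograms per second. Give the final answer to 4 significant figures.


m_dot = 4140.3170 * 1000 / 3600
m_dot = 1150 kg/s


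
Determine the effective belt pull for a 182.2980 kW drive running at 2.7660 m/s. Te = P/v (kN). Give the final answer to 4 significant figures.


Te = P / v = 182.2980 / 2.7660
Te = 65.91 kN


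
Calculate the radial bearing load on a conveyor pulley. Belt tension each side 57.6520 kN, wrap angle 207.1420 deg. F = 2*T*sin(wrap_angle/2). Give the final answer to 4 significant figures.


F = 2 * 57.6520 * sin(207.1420/2 deg)
F = 112.1 kN


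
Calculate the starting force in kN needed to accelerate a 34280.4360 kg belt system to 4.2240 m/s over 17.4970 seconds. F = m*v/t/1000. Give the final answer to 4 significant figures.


F = 34280.4360 * 4.2240 / 17.4970 / 1000
F = 8.276 kN


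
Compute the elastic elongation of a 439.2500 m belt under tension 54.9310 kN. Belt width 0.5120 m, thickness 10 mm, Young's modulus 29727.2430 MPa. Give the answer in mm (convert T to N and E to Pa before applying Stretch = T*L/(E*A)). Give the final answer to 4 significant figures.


A = 0.5120 * 0.01 = 0.00512 m^2
Stretch = 54.9310*1000 * 439.2500 / (29727.2430e6 * 0.00512) * 1000
Stretch = 158.5 mm


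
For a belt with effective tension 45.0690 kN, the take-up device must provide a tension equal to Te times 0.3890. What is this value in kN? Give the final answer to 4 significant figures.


T_tu = 45.0690 * 0.3890
T_tu = 17.53 kN


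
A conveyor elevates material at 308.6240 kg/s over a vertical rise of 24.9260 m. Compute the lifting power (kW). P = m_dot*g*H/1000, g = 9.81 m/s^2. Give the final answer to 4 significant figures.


P = 308.6240 * 9.81 * 24.9260 / 1000
P = 75.47 kW


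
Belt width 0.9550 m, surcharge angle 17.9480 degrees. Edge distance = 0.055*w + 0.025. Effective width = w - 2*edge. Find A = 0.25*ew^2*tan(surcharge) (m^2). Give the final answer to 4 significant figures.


edge = 0.055*0.9550 + 0.025 = 0.077525 m
ew = 0.9550 - 2*0.077525 = 0.79995 m
A = 0.25 * 0.79995^2 * tan(17.9480 deg)
A = 0.05182 m^2


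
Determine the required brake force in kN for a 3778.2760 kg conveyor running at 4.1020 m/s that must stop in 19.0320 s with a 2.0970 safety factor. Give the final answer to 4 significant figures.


F = 3778.2760 * 4.1020 / 19.0320 * 2.0970 / 1000
F = 1.708 kN


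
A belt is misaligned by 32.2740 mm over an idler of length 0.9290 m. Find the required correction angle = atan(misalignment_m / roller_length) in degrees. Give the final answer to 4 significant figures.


misalign_m = 32.2740 / 1000 = 0.032274 m
angle = atan(0.032274 / 0.9290)
angle = 1.990 deg


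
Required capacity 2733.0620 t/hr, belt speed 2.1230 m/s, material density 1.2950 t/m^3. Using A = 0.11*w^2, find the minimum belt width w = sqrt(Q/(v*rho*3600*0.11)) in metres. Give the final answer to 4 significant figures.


A_req = 2733.0620 / (2.1230 * 1.2950 * 3600) = 0.276139 m^2
w = sqrt(0.276139 / 0.11)
w = 1.584 m


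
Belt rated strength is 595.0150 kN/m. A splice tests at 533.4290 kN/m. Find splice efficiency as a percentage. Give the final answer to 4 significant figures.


Eff = 533.4290 / 595.0150 * 100
Eff = 89.65 %


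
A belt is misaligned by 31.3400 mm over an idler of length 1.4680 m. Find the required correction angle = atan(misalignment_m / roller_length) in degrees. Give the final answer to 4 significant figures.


misalign_m = 31.3400 / 1000 = 0.031340 m
angle = atan(0.031340 / 1.4680)
angle = 1.223 deg


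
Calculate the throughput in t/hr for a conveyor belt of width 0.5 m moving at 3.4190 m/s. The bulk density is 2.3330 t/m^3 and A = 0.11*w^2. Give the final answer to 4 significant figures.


A = 0.11 * 0.5^2 = 0.0275 m^2
C = 0.0275 * 3.4190 * 2.3330 * 3600
C = 789.7 t/hr


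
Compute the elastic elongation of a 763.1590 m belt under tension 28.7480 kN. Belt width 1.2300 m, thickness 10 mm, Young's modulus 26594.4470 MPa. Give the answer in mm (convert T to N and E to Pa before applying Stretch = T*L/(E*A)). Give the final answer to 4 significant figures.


A = 1.2300 * 0.01 = 0.01230 m^2
Stretch = 28.7480*1000 * 763.1590 / (26594.4470e6 * 0.01230) * 1000
Stretch = 67.07 mm


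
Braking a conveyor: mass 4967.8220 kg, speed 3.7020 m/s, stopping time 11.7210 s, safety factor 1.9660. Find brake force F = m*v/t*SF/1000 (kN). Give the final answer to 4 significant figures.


F = 4967.8220 * 3.7020 / 11.7210 * 1.9660 / 1000
F = 3.085 kN


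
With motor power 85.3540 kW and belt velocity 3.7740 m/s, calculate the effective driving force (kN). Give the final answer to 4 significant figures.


Te = P / v = 85.3540 / 3.7740
Te = 22.62 kN


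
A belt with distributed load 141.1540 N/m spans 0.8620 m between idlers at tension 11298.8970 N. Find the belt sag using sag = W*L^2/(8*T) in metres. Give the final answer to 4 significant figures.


sag = 141.1540 * 0.8620^2 / (8 * 11298.8970)
sag = 0.001160 m


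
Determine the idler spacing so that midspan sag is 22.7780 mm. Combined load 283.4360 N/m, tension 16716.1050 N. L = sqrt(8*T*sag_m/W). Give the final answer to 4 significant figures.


sag = 22.7780/1000 = 0.022778 m
L = sqrt(8 * 16716.1050 * 0.022778 / 283.4360)
L = 3.278 m


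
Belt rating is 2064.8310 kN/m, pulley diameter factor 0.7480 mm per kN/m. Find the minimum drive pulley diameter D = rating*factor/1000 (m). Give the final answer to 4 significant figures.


D = 2064.8310 * 0.7480 / 1000
D = 1.544 m


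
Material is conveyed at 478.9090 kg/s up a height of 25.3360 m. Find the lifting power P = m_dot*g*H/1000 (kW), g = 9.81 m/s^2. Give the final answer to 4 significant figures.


P = 478.9090 * 9.81 * 25.3360 / 1000
P = 119.0 kW


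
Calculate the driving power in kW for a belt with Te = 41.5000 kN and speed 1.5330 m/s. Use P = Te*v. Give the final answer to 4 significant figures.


P = Te * v = 41.5000 * 1.5330
P = 63.62 kW


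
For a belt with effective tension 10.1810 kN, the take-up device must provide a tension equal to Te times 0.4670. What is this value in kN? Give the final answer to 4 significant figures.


T_tu = 10.1810 * 0.4670
T_tu = 4.755 kN


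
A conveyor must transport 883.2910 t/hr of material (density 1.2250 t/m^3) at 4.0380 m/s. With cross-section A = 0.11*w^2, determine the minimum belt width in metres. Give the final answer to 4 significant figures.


A_req = 883.2910 / (4.0380 * 1.2250 * 3600) = 0.049602 m^2
w = sqrt(0.049602 / 0.11)
w = 0.6715 m


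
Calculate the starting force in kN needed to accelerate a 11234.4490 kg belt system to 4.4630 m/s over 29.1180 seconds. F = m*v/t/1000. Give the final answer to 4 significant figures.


F = 11234.4490 * 4.4630 / 29.1180 / 1000
F = 1.722 kN


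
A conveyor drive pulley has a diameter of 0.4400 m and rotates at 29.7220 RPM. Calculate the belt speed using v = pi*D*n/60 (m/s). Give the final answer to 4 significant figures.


v = pi * 0.4400 * 29.7220 / 60
v = 0.6847 m/s


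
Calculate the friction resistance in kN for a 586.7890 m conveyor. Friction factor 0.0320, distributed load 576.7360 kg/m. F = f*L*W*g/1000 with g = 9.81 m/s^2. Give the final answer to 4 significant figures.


F = 0.0320 * 586.7890 * 576.7360 * 9.81 / 1000
F = 106.2 kN


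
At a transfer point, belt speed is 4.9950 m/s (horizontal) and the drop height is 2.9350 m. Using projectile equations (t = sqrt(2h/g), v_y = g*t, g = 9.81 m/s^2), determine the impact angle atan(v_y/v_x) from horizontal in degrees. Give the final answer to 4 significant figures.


t = sqrt(2*2.9350/9.81) = 0.773543 s
v_y = 9.81 * 0.773543 = 7.58846 m/s
angle = atan(7.58846 / 4.9950) = 56.65 deg


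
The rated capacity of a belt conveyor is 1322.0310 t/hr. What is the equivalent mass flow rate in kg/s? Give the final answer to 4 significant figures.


m_dot = 1322.0310 * 1000 / 3600
m_dot = 367.2 kg/s


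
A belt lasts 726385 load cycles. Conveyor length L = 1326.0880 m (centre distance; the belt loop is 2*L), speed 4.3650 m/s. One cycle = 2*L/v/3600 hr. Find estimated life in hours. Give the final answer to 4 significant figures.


cycle_time = 2 * 1326.0880 / 4.3650 / 3600 = 0.168778 hr
life = 726385 * 0.168778 = 122600 hours


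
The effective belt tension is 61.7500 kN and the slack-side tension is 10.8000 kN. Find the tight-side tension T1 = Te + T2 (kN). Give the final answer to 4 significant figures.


T1 = Te + T2 = 61.7500 + 10.8000
T1 = 72.55 kN


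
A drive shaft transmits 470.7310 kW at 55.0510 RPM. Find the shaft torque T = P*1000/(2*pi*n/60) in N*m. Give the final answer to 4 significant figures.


omega = 2*pi*55.0510/60 = 5.76493 rad/s
T = 470.7310*1000 / 5.76493
T = 81650 N*m


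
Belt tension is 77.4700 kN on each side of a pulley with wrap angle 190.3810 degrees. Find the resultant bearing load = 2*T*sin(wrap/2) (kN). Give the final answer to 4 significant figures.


F = 2 * 77.4700 * sin(190.3810/2 deg)
F = 154.3 kN


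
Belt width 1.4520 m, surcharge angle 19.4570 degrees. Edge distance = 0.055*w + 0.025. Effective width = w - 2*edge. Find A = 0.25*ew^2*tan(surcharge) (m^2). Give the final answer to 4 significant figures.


edge = 0.055*1.4520 + 0.025 = 0.10486 m
ew = 1.4520 - 2*0.10486 = 1.24228 m
A = 0.25 * 1.24228^2 * tan(19.4570 deg)
A = 0.1363 m^2


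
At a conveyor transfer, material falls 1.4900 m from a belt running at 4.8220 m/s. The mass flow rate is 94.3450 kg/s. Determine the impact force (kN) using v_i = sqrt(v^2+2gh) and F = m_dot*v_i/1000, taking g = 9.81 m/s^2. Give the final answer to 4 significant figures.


v_i = sqrt(4.8220^2 + 2*9.81*1.4900) = 7.24469 m/s
F = 94.3450 * 7.24469 / 1000
F = 0.6835 kN


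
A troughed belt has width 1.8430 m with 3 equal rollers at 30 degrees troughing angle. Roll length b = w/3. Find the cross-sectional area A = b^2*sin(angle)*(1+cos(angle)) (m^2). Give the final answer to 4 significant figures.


b = 1.8430/3 = 0.614333 m
A = 0.614333^2 * sin(30 deg) * (1 + cos(30 deg))
A = 0.3521 m^2


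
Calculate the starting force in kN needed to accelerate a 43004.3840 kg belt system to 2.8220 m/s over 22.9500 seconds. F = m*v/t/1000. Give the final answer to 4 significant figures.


F = 43004.3840 * 2.8220 / 22.9500 / 1000
F = 5.288 kN


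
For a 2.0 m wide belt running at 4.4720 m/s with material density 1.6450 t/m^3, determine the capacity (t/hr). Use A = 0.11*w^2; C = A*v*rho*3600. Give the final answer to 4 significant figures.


A = 0.11 * 2.0^2 = 0.44 m^2
C = 0.44 * 4.4720 * 1.6450 * 3600
C = 11650 t/hr


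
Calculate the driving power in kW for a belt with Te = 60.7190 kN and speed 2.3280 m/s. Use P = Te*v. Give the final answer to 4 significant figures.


P = Te * v = 60.7190 * 2.3280
P = 141.4 kW


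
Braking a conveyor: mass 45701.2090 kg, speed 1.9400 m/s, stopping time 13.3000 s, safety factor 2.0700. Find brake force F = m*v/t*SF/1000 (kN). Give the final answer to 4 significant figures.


F = 45701.2090 * 1.9400 / 13.3000 * 2.0700 / 1000
F = 13.80 kN


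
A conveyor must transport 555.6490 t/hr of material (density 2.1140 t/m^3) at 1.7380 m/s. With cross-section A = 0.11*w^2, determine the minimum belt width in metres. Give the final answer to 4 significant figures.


A_req = 555.6490 / (1.7380 * 2.1140 * 3600) = 0.0420091 m^2
w = sqrt(0.0420091 / 0.11)
w = 0.6180 m


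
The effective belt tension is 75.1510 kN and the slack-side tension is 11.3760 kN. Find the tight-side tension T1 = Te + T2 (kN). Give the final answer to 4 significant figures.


T1 = Te + T2 = 75.1510 + 11.3760
T1 = 86.53 kN


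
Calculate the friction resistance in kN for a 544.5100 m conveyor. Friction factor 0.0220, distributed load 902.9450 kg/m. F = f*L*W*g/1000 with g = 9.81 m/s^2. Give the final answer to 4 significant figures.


F = 0.0220 * 544.5100 * 902.9450 * 9.81 / 1000
F = 106.1 kN


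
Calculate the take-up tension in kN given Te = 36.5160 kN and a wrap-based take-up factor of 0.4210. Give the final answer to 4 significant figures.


T_tu = 36.5160 * 0.4210
T_tu = 15.37 kN


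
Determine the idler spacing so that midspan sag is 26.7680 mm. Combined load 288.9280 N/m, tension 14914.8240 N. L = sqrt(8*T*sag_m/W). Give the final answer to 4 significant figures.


sag = 26.7680/1000 = 0.026768 m
L = sqrt(8 * 14914.8240 * 0.026768 / 288.9280)
L = 3.325 m


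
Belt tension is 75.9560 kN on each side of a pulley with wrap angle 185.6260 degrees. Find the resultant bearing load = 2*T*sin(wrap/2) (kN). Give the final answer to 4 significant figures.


F = 2 * 75.9560 * sin(185.6260/2 deg)
F = 151.7 kN


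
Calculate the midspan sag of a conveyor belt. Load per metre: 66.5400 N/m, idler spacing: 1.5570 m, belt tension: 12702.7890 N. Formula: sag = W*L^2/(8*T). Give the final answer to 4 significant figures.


sag = 66.5400 * 1.5570^2 / (8 * 12702.7890)
sag = 0.001587 m


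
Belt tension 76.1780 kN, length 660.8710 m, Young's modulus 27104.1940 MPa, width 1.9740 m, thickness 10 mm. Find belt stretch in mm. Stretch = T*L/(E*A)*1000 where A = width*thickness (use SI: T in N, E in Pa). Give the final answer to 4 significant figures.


A = 1.9740 * 0.01 = 0.01974 m^2
Stretch = 76.1780*1000 * 660.8710 / (27104.1940e6 * 0.01974) * 1000
Stretch = 94.09 mm


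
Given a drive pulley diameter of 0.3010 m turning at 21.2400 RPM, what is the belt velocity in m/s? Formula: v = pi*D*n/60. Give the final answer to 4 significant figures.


v = pi * 0.3010 * 21.2400 / 60
v = 0.3347 m/s


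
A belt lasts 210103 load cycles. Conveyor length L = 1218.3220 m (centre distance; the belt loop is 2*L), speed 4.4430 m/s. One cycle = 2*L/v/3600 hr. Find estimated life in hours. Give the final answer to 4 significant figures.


cycle_time = 2 * 1218.3220 / 4.4430 / 3600 = 0.15234 hr
life = 210103 * 0.15234 = 32010 hours


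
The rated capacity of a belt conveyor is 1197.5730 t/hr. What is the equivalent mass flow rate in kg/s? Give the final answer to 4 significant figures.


m_dot = 1197.5730 * 1000 / 3600
m_dot = 332.7 kg/s


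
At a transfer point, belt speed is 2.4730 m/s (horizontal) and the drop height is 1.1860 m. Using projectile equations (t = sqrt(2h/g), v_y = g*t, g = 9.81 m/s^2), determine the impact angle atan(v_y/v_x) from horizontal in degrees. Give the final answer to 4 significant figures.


t = sqrt(2*1.1860/9.81) = 0.491726 s
v_y = 9.81 * 0.491726 = 4.82383 m/s
angle = atan(4.82383 / 2.4730) = 62.86 deg


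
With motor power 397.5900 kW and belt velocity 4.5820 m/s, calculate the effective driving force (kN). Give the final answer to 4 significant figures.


Te = P / v = 397.5900 / 4.5820
Te = 86.77 kN


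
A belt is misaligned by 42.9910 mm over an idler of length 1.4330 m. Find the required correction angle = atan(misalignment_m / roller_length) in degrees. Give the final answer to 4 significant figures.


misalign_m = 42.9910 / 1000 = 0.042991 m
angle = atan(0.042991 / 1.4330)
angle = 1.718 deg


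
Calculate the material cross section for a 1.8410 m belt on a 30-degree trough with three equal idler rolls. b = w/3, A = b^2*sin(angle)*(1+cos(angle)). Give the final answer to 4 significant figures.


b = 1.8410/3 = 0.613667 m
A = 0.613667^2 * sin(30 deg) * (1 + cos(30 deg))
A = 0.3514 m^2


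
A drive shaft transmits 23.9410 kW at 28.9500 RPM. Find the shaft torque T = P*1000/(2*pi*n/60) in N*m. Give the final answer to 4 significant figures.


omega = 2*pi*28.9500/60 = 3.03164 rad/s
T = 23.9410*1000 / 3.03164
T = 7897 N*m


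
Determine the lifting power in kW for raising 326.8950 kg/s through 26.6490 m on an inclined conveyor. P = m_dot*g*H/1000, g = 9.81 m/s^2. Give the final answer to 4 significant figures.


P = 326.8950 * 9.81 * 26.6490 / 1000
P = 85.46 kW


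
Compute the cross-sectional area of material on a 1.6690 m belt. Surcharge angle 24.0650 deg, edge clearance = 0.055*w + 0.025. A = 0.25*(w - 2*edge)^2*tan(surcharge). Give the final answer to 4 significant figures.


edge = 0.055*1.6690 + 0.025 = 0.116795 m
ew = 1.6690 - 2*0.116795 = 1.43541 m
A = 0.25 * 1.43541^2 * tan(24.0650 deg)
A = 0.2300 m^2


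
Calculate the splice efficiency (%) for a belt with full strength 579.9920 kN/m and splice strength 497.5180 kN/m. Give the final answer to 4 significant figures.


Eff = 497.5180 / 579.9920 * 100
Eff = 85.78 %


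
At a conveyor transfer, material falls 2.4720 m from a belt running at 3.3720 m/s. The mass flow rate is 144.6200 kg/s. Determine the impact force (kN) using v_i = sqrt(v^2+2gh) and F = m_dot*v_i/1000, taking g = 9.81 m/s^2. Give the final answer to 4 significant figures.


v_i = sqrt(3.3720^2 + 2*9.81*2.4720) = 7.73764 m/s
F = 144.6200 * 7.73764 / 1000
F = 1.119 kN


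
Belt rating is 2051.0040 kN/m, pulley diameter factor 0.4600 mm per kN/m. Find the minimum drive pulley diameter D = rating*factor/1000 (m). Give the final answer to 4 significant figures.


D = 2051.0040 * 0.4600 / 1000
D = 0.9435 m


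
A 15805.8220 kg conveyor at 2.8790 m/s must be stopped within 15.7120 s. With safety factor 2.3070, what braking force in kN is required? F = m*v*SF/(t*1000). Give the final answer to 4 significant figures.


F = 15805.8220 * 2.8790 / 15.7120 * 2.3070 / 1000
F = 6.682 kN


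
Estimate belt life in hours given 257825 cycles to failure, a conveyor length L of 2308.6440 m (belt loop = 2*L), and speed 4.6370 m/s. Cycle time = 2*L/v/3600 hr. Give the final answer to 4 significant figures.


cycle_time = 2 * 2308.6440 / 4.6370 / 3600 = 0.276597 hr
life = 257825 * 0.276597 = 71310 hours


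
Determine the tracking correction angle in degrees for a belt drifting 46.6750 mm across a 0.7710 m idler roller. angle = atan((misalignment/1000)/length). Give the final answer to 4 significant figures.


misalign_m = 46.6750 / 1000 = 0.046675 m
angle = atan(0.046675 / 0.7710)
angle = 3.464 deg


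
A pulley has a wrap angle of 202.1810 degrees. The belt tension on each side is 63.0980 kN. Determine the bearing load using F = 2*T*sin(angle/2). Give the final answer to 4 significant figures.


F = 2 * 63.0980 * sin(202.1810/2 deg)
F = 123.8 kN


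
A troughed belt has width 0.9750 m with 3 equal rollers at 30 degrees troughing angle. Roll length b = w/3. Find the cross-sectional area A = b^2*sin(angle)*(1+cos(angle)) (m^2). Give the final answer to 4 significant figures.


b = 0.9750/3 = 0.325 m
A = 0.325^2 * sin(30 deg) * (1 + cos(30 deg))
A = 0.09855 m^2


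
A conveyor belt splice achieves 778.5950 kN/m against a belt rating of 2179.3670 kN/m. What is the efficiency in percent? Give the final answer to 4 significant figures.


Eff = 778.5950 / 2179.3670 * 100
Eff = 35.73 %


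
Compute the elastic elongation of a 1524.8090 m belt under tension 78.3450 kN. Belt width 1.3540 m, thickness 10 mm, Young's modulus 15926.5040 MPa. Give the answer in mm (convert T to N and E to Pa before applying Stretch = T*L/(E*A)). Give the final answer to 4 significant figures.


A = 1.3540 * 0.01 = 0.01354 m^2
Stretch = 78.3450*1000 * 1524.8090 / (15926.5040e6 * 0.01354) * 1000
Stretch = 554.0 mm


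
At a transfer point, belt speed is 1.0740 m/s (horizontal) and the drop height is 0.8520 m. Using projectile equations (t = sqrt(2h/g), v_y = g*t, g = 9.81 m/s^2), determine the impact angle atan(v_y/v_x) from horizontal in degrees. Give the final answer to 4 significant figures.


t = sqrt(2*0.8520/9.81) = 0.416774 s
v_y = 9.81 * 0.416774 = 4.08855 m/s
angle = atan(4.08855 / 1.0740) = 75.28 deg


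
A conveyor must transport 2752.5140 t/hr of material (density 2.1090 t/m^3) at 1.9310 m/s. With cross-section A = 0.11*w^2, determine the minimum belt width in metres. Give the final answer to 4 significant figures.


A_req = 2752.5140 / (1.9310 * 2.1090 * 3600) = 0.187745 m^2
w = sqrt(0.187745 / 0.11)
w = 1.306 m


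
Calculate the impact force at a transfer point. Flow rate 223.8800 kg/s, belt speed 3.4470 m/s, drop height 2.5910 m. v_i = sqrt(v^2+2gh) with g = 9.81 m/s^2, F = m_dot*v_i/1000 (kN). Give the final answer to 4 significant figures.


v_i = sqrt(3.4470^2 + 2*9.81*2.5910) = 7.91942 m/s
F = 223.8800 * 7.91942 / 1000
F = 1.773 kN


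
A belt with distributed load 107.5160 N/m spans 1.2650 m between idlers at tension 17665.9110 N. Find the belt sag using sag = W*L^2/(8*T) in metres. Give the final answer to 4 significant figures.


sag = 107.5160 * 1.2650^2 / (8 * 17665.9110)
sag = 0.001217 m


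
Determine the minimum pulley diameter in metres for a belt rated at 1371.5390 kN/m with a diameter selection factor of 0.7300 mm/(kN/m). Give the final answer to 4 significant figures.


D = 1371.5390 * 0.7300 / 1000
D = 1.001 m


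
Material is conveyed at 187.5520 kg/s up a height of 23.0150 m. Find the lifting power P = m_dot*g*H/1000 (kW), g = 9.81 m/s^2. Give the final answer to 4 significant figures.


P = 187.5520 * 9.81 * 23.0150 / 1000
P = 42.34 kW


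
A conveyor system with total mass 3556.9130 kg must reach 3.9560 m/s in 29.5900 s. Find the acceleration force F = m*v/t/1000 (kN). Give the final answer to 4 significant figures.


F = 3556.9130 * 3.9560 / 29.5900 / 1000
F = 0.4755 kN


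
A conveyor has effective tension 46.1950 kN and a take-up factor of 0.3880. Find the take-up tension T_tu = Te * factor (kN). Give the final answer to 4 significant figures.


T_tu = 46.1950 * 0.3880
T_tu = 17.92 kN


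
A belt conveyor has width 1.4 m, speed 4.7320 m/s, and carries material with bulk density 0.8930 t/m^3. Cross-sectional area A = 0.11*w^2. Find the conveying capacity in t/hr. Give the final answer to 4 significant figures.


A = 0.11 * 1.4^2 = 0.2156 m^2
C = 0.2156 * 4.7320 * 0.8930 * 3600
C = 3280 t/hr


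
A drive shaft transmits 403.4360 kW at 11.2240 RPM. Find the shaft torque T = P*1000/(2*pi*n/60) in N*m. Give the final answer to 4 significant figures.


omega = 2*pi*11.2240/60 = 1.17537 rad/s
T = 403.4360*1000 / 1.17537
T = 343200 N*m


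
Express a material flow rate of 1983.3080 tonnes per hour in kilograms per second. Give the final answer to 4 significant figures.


m_dot = 1983.3080 * 1000 / 3600
m_dot = 550.9 kg/s


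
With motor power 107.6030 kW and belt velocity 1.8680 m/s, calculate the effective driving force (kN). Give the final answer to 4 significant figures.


Te = P / v = 107.6030 / 1.8680
Te = 57.60 kN


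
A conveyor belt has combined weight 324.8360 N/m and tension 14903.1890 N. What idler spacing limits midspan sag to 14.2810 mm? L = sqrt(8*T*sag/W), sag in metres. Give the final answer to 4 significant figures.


sag = 14.2810/1000 = 0.014281 m
L = sqrt(8 * 14903.1890 * 0.014281 / 324.8360)
L = 2.289 m


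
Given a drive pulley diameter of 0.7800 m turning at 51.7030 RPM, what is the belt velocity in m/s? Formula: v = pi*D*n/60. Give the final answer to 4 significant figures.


v = pi * 0.7800 * 51.7030 / 60
v = 2.112 m/s


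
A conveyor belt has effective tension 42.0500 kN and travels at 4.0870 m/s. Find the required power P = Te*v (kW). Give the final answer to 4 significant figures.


P = Te * v = 42.0500 * 4.0870
P = 171.9 kW


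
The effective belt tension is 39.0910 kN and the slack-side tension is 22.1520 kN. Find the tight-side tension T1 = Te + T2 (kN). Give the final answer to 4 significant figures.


T1 = Te + T2 = 39.0910 + 22.1520
T1 = 61.24 kN


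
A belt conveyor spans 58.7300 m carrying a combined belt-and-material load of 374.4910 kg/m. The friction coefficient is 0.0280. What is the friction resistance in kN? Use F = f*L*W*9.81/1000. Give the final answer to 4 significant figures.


F = 0.0280 * 58.7300 * 374.4910 * 9.81 / 1000
F = 6.041 kN


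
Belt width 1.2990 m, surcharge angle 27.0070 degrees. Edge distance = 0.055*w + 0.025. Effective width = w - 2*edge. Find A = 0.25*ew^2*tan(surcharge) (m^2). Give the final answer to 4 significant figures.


edge = 0.055*1.2990 + 0.025 = 0.096445 m
ew = 1.2990 - 2*0.096445 = 1.10611 m
A = 0.25 * 1.10611^2 * tan(27.0070 deg)
A = 0.1559 m^2


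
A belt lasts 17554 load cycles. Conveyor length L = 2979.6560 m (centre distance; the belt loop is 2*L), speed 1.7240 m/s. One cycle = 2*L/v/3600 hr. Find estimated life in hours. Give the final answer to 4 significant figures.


cycle_time = 2 * 2979.6560 / 1.7240 / 3600 = 0.960188 hr
life = 17554 * 0.960188 = 16860 hours


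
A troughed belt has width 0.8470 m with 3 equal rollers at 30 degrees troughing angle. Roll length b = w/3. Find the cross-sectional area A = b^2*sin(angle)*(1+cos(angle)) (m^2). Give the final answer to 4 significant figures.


b = 0.8470/3 = 0.282333 m
A = 0.282333^2 * sin(30 deg) * (1 + cos(30 deg))
A = 0.07437 m^2


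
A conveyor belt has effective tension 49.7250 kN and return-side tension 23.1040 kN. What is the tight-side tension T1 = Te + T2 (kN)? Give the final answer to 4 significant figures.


T1 = Te + T2 = 49.7250 + 23.1040
T1 = 72.83 kN


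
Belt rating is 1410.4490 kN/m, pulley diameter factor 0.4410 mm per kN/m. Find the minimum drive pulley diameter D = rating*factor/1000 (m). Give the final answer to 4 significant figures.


D = 1410.4490 * 0.4410 / 1000
D = 0.6220 m


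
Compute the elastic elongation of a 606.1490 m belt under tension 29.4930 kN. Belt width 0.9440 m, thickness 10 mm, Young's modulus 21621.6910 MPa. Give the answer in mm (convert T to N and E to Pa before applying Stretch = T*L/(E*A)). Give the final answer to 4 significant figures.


A = 0.9440 * 0.01 = 0.00944 m^2
Stretch = 29.4930*1000 * 606.1490 / (21621.6910e6 * 0.00944) * 1000
Stretch = 87.59 mm


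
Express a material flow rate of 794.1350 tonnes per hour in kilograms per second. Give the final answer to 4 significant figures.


m_dot = 794.1350 * 1000 / 3600
m_dot = 220.6 kg/s


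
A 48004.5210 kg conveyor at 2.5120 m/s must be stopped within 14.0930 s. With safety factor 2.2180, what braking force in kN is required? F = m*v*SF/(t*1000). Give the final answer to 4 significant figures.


F = 48004.5210 * 2.5120 / 14.0930 * 2.2180 / 1000
F = 18.98 kN


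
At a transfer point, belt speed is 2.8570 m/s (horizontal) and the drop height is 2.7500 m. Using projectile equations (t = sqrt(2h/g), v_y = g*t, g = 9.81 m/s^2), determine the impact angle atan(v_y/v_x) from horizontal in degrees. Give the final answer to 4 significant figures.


t = sqrt(2*2.7500/9.81) = 0.748767 s
v_y = 9.81 * 0.748767 = 7.3454 m/s
angle = atan(7.3454 / 2.8570) = 68.75 deg


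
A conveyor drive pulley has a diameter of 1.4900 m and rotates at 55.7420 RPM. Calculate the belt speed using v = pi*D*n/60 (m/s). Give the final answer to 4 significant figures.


v = pi * 1.4900 * 55.7420 / 60
v = 4.349 m/s


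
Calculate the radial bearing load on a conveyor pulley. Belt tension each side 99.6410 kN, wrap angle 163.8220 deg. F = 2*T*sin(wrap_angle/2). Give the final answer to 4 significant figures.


F = 2 * 99.6410 * sin(163.8220/2 deg)
F = 197.3 kN


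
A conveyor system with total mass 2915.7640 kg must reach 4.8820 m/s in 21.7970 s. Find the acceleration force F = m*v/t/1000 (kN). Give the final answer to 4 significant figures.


F = 2915.7640 * 4.8820 / 21.7970 / 1000
F = 0.6531 kN


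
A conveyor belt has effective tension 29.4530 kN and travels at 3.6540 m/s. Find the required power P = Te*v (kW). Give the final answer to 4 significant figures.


P = Te * v = 29.4530 * 3.6540
P = 107.6 kW


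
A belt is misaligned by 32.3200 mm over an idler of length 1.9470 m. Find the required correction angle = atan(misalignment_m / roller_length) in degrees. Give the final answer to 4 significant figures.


misalign_m = 32.3200 / 1000 = 0.032320 m
angle = atan(0.032320 / 1.9470)
angle = 0.9510 deg


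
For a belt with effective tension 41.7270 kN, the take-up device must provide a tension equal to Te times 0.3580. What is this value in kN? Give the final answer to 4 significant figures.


T_tu = 41.7270 * 0.3580
T_tu = 14.94 kN


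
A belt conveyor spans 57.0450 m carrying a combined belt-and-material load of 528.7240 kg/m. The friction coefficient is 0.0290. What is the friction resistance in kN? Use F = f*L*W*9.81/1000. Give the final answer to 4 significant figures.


F = 0.0290 * 57.0450 * 528.7240 * 9.81 / 1000
F = 8.581 kN


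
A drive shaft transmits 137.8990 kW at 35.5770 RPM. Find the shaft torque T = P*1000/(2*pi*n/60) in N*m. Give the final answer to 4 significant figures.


omega = 2*pi*35.5770/60 = 3.72561 rad/s
T = 137.8990*1000 / 3.72561
T = 37010 N*m


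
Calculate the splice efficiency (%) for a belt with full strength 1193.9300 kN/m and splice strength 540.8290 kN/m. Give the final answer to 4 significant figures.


Eff = 540.8290 / 1193.9300 * 100
Eff = 45.30 %


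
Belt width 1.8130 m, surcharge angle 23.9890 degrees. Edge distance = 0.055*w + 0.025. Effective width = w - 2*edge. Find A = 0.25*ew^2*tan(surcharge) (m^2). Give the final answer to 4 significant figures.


edge = 0.055*1.8130 + 0.025 = 0.124715 m
ew = 1.8130 - 2*0.124715 = 1.56357 m
A = 0.25 * 1.56357^2 * tan(23.9890 deg)
A = 0.2720 m^2


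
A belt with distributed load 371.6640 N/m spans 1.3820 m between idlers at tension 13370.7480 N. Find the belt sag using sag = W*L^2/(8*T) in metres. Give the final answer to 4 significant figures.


sag = 371.6640 * 1.3820^2 / (8 * 13370.7480)
sag = 0.006636 m


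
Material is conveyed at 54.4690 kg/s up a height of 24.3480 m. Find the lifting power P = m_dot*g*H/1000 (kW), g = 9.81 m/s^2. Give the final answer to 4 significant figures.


P = 54.4690 * 9.81 * 24.3480 / 1000
P = 13.01 kW


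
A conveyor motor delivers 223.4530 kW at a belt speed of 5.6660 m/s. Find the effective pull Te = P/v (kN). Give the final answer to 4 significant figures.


Te = P / v = 223.4530 / 5.6660
Te = 39.44 kN


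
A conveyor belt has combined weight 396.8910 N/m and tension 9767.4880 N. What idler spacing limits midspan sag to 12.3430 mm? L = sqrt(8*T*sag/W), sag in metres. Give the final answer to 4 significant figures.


sag = 12.3430/1000 = 0.012343 m
L = sqrt(8 * 9767.4880 * 0.012343 / 396.8910)
L = 1.559 m


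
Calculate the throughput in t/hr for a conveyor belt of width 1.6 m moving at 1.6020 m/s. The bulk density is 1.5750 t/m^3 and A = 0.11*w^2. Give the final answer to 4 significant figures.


A = 0.11 * 1.6^2 = 0.2816 m^2
C = 0.2816 * 1.6020 * 1.5750 * 3600
C = 2558 t/hr


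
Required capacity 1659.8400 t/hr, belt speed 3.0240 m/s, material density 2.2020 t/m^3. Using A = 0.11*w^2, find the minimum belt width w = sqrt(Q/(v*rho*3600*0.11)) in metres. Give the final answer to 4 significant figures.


A_req = 1659.8400 / (3.0240 * 2.2020 * 3600) = 0.0692412 m^2
w = sqrt(0.0692412 / 0.11)
w = 0.7934 m


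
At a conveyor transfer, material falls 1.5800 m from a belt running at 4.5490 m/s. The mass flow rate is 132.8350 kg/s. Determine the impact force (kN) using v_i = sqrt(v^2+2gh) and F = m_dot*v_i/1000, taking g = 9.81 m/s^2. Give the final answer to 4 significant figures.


v_i = sqrt(4.5490^2 + 2*9.81*1.5800) = 7.18978 m/s
F = 132.8350 * 7.18978 / 1000
F = 0.9551 kN


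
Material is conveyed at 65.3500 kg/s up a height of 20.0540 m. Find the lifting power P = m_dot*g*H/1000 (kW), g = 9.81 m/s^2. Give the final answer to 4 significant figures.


P = 65.3500 * 9.81 * 20.0540 / 1000
P = 12.86 kW


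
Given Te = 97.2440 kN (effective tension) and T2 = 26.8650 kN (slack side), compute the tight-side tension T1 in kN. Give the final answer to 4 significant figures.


T1 = Te + T2 = 97.2440 + 26.8650
T1 = 124.1 kN


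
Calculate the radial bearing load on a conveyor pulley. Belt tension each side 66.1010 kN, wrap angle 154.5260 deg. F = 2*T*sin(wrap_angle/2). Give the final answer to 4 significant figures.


F = 2 * 66.1010 * sin(154.5260/2 deg)
F = 128.9 kN


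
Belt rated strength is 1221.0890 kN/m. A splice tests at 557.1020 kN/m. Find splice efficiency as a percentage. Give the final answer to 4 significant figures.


Eff = 557.1020 / 1221.0890 * 100
Eff = 45.62 %


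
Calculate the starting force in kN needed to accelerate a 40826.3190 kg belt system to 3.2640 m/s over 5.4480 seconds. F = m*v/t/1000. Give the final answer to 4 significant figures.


F = 40826.3190 * 3.2640 / 5.4480 / 1000
F = 24.46 kN


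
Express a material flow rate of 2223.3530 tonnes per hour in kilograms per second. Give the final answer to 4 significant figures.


m_dot = 2223.3530 * 1000 / 3600
m_dot = 617.6 kg/s


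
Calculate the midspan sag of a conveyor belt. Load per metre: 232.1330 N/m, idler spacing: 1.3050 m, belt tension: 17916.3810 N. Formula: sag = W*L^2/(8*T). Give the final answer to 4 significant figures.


sag = 232.1330 * 1.3050^2 / (8 * 17916.3810)
sag = 0.002758 m


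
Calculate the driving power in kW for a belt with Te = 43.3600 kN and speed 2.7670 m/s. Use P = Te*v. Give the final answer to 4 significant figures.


P = Te * v = 43.3600 * 2.7670
P = 120.0 kW


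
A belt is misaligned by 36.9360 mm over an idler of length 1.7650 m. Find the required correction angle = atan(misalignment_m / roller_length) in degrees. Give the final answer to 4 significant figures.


misalign_m = 36.9360 / 1000 = 0.036936 m
angle = atan(0.036936 / 1.7650)
angle = 1.199 deg


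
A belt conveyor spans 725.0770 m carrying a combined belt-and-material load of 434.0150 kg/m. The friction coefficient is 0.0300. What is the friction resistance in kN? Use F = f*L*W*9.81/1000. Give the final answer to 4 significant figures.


F = 0.0300 * 725.0770 * 434.0150 * 9.81 / 1000
F = 92.61 kN


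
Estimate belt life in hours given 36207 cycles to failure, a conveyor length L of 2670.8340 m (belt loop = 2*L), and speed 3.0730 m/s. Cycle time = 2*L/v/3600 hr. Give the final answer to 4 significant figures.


cycle_time = 2 * 2670.8340 / 3.0730 / 3600 = 0.48285 hr
life = 36207 * 0.48285 = 17480 hours


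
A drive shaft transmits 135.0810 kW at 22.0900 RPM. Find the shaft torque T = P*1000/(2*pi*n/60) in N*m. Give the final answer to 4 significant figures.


omega = 2*pi*22.0900/60 = 2.31326 rad/s
T = 135.0810*1000 / 2.31326
T = 58390 N*m


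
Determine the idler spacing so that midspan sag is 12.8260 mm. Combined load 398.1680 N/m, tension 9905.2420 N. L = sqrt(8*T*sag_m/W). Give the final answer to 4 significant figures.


sag = 12.8260/1000 = 0.012826 m
L = sqrt(8 * 9905.2420 * 0.012826 / 398.1680)
L = 1.598 m


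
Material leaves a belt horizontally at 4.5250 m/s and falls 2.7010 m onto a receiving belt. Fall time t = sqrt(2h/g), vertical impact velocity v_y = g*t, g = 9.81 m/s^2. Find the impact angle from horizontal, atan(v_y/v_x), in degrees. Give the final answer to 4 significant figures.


t = sqrt(2*2.7010/9.81) = 0.742066 s
v_y = 9.81 * 0.742066 = 7.27967 m/s
angle = atan(7.27967 / 4.5250) = 58.14 deg


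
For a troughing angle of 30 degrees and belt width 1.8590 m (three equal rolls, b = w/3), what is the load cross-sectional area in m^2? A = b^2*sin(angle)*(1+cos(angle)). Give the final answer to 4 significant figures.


b = 1.8590/3 = 0.619667 m
A = 0.619667^2 * sin(30 deg) * (1 + cos(30 deg))
A = 0.3583 m^2


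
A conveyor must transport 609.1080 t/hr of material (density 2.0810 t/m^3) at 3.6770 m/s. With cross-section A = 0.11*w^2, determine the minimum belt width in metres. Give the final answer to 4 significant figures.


A_req = 609.1080 / (3.6770 * 2.0810 * 3600) = 0.0221119 m^2
w = sqrt(0.0221119 / 0.11)
w = 0.4483 m


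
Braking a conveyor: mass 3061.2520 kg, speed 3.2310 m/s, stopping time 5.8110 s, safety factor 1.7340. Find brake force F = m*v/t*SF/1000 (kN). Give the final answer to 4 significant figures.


F = 3061.2520 * 3.2310 / 5.8110 * 1.7340 / 1000
F = 2.951 kN


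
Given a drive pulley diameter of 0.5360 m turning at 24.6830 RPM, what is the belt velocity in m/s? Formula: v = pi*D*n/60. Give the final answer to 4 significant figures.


v = pi * 0.5360 * 24.6830 / 60
v = 0.6927 m/s


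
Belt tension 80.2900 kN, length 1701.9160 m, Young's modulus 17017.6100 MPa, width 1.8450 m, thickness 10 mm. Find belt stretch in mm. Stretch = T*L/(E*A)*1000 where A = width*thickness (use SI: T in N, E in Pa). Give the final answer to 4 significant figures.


A = 1.8450 * 0.01 = 0.01845 m^2
Stretch = 80.2900*1000 * 1701.9160 / (17017.6100e6 * 0.01845) * 1000
Stretch = 435.2 mm


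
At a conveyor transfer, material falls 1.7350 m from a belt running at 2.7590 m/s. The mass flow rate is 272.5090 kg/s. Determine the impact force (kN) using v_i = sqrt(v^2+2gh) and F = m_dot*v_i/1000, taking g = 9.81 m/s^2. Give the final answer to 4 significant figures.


v_i = sqrt(2.7590^2 + 2*9.81*1.7350) = 6.4539 m/s
F = 272.5090 * 6.4539 / 1000
F = 1.759 kN


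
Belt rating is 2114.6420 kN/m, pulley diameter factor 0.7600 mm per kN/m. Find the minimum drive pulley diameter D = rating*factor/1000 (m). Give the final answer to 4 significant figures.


D = 2114.6420 * 0.7600 / 1000
D = 1.607 m


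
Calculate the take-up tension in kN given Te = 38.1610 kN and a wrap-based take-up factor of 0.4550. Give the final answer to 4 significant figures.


T_tu = 38.1610 * 0.4550
T_tu = 17.36 kN


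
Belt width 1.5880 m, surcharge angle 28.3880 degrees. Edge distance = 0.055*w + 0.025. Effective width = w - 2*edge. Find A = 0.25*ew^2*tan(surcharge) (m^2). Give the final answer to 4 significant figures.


edge = 0.055*1.5880 + 0.025 = 0.11234 m
ew = 1.5880 - 2*0.11234 = 1.36332 m
A = 0.25 * 1.36332^2 * tan(28.3880 deg)
A = 0.2511 m^2


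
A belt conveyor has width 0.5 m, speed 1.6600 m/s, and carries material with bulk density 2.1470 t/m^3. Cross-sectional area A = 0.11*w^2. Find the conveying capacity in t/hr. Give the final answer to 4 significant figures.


A = 0.11 * 0.5^2 = 0.0275 m^2
C = 0.0275 * 1.6600 * 2.1470 * 3600
C = 352.8 t/hr


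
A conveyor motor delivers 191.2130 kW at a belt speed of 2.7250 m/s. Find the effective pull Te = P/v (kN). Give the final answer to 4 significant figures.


Te = P / v = 191.2130 / 2.7250
Te = 70.17 kN


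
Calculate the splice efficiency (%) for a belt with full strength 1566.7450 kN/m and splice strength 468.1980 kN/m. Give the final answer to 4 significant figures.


Eff = 468.1980 / 1566.7450 * 100
Eff = 29.88 %


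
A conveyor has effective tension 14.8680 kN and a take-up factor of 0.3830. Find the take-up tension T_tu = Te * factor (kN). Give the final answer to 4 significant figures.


T_tu = 14.8680 * 0.3830
T_tu = 5.694 kN


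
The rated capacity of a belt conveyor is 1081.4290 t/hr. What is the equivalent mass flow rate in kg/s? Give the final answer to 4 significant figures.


m_dot = 1081.4290 * 1000 / 3600
m_dot = 300.4 kg/s


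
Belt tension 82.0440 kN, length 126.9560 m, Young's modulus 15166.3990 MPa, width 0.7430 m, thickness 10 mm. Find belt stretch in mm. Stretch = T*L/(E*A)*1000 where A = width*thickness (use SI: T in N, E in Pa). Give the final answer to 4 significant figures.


A = 0.7430 * 0.01 = 0.00743 m^2
Stretch = 82.0440*1000 * 126.9560 / (15166.3990e6 * 0.00743) * 1000
Stretch = 92.43 mm


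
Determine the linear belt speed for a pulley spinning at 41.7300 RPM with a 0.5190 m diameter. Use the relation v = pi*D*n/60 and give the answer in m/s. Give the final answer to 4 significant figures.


v = pi * 0.5190 * 41.7300 / 60
v = 1.134 m/s
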